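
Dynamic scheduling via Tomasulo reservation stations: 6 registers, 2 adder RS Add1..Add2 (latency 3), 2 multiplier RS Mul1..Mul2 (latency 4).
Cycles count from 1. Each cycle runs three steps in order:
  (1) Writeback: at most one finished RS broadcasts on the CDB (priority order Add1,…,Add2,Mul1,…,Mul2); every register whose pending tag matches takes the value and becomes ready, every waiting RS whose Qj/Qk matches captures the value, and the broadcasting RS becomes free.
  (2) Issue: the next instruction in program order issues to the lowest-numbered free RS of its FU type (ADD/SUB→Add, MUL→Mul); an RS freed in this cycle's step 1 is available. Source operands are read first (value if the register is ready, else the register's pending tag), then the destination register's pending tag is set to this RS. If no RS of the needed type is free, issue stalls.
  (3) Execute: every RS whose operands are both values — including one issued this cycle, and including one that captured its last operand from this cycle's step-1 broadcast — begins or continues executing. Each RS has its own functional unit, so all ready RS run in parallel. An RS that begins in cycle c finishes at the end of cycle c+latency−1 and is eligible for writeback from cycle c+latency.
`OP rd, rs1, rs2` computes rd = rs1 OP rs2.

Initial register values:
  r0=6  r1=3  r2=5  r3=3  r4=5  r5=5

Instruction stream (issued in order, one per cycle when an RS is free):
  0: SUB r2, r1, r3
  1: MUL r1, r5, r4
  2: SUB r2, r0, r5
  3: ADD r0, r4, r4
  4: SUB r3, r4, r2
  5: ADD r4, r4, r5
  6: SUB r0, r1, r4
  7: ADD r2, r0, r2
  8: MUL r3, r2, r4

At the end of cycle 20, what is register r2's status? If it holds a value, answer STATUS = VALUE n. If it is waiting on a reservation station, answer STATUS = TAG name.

c1: issue SUB r2<-Add1 | r0:6,r1:3,r2:Add1,r3:3,r4:5,r5:5
c2: issue MUL r1<-Mul1 | r0:6,r1:Mul1,r2:Add1,r3:3,r4:5,r5:5
c3: issue SUB r2<-Add2 | r0:6,r1:Mul1,r2:Add2,r3:3,r4:5,r5:5
c4: CDB Add1=0; issue ADD r0<-Add1 | r0:Add1,r1:Mul1,r2:Add2,r3:3,r4:5,r5:5
c5: stall | r0:Add1,r1:Mul1,r2:Add2,r3:3,r4:5,r5:5
c6: CDB Add2=1; issue SUB r3<-Add2 | r0:Add1,r1:Mul1,r2:1,r3:Add2,r4:5,r5:5
c7: CDB Add1=10; issue ADD r4<-Add1 | r0:10,r1:Mul1,r2:1,r3:Add2,r4:Add1,r5:5
c8: CDB Mul1=25; stall | r0:10,r1:25,r2:1,r3:Add2,r4:Add1,r5:5
c9: CDB Add2=4; issue SUB r0<-Add2 | r0:Add2,r1:25,r2:1,r3:4,r4:Add1,r5:5
c10: CDB Add1=10; issue ADD r2<-Add1 | r0:Add2,r1:25,r2:Add1,r3:4,r4:10,r5:5
c11: issue MUL r3<-Mul1 | r0:Add2,r1:25,r2:Add1,r3:Mul1,r4:10,r5:5
c12: - | r0:Add2,r1:25,r2:Add1,r3:Mul1,r4:10,r5:5
c13: CDB Add2=15 | r0:15,r1:25,r2:Add1,r3:Mul1,r4:10,r5:5
c14: - | r0:15,r1:25,r2:Add1,r3:Mul1,r4:10,r5:5
c15: - | r0:15,r1:25,r2:Add1,r3:Mul1,r4:10,r5:5
c16: CDB Add1=16 | r0:15,r1:25,r2:16,r3:Mul1,r4:10,r5:5
c17: - | r0:15,r1:25,r2:16,r3:Mul1,r4:10,r5:5
c18: - | r0:15,r1:25,r2:16,r3:Mul1,r4:10,r5:5
c19: - | r0:15,r1:25,r2:16,r3:Mul1,r4:10,r5:5
c20: CDB Mul1=160 | r0:15,r1:25,r2:16,r3:160,r4:10,r5:5

STATUS = VALUE 16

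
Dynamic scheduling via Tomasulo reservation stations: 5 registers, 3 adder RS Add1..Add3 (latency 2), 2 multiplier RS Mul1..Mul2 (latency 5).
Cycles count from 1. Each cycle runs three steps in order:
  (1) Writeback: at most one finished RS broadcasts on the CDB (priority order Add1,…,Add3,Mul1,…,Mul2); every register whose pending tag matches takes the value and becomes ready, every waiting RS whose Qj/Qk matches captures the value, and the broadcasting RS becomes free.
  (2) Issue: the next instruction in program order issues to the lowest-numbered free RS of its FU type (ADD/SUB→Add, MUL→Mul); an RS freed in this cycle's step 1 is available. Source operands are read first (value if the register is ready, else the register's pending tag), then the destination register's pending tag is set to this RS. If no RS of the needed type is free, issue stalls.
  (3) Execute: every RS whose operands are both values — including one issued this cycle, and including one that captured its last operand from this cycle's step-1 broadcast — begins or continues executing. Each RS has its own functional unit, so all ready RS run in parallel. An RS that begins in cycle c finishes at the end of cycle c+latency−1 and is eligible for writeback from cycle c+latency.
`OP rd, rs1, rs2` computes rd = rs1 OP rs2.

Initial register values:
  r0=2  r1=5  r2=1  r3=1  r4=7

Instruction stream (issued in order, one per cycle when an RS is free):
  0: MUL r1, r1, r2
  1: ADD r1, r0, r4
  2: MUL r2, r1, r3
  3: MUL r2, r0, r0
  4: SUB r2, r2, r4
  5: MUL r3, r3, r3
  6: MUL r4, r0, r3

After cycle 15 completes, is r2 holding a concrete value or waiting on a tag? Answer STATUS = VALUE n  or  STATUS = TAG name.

  c1: issue MUL r1<-Mul1  regs: r0:2,r1:Mul1,r2:1,r3:1,r4:7
  c2: issue ADD r1<-Add1  regs: r0:2,r1:Add1,r2:1,r3:1,r4:7
  c3: issue MUL r2<-Mul2  regs: r0:2,r1:Add1,r2:Mul2,r3:1,r4:7
  c4: CDB Add1=9; stall  regs: r0:2,r1:9,r2:Mul2,r3:1,r4:7
  c5: stall  regs: r0:2,r1:9,r2:Mul2,r3:1,r4:7
  c6: CDB Mul1=5; issue MUL r2<-Mul1  regs: r0:2,r1:9,r2:Mul1,r3:1,r4:7
  c7: issue SUB r2<-Add1  regs: r0:2,r1:9,r2:Add1,r3:1,r4:7
  c8: stall  regs: r0:2,r1:9,r2:Add1,r3:1,r4:7
  c9: CDB Mul2=9; issue MUL r3<-Mul2  regs: r0:2,r1:9,r2:Add1,r3:Mul2,r4:7
  c10: stall  regs: r0:2,r1:9,r2:Add1,r3:Mul2,r4:7
  c11: CDB Mul1=4; issue MUL r4<-Mul1  regs: r0:2,r1:9,r2:Add1,r3:Mul2,r4:Mul1
  c12: -  regs: r0:2,r1:9,r2:Add1,r3:Mul2,r4:Mul1
  c13: CDB Add1=-3  regs: r0:2,r1:9,r2:-3,r3:Mul2,r4:Mul1
  c14: CDB Mul2=1  regs: r0:2,r1:9,r2:-3,r3:1,r4:Mul1
  c15: -  regs: r0:2,r1:9,r2:-3,r3:1,r4:Mul1

STATUS = VALUE -3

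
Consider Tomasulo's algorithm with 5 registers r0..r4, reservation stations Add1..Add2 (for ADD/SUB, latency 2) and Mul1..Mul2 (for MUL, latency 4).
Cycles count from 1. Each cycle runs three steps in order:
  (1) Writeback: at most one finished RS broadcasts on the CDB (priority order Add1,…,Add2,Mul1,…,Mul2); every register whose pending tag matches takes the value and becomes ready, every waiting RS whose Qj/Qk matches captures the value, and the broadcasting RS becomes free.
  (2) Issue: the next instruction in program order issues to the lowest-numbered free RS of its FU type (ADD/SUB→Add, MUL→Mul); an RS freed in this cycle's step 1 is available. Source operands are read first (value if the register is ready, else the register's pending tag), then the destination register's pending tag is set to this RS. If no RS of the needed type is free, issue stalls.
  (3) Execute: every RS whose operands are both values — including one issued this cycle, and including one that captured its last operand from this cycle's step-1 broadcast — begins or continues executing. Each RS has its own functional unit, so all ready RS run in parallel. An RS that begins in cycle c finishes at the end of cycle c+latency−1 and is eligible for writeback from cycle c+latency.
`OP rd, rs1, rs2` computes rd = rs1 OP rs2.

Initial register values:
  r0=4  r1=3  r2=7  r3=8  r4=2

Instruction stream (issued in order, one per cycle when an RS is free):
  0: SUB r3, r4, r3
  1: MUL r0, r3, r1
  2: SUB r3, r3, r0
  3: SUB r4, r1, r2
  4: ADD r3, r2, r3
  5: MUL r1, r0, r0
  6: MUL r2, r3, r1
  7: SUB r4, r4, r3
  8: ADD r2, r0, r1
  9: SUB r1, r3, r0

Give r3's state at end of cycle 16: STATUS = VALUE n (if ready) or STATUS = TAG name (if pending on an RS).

c1: issue SUB r3<-Add1 | r0:4,r1:3,r2:7,r3:Add1,r4:2
c2: issue MUL r0<-Mul1 | r0:Mul1,r1:3,r2:7,r3:Add1,r4:2
c3: CDB Add1=-6; issue SUB r3<-Add1 | r0:Mul1,r1:3,r2:7,r3:Add1,r4:2
c4: issue SUB r4<-Add2 | r0:Mul1,r1:3,r2:7,r3:Add1,r4:Add2
c5: stall | r0:Mul1,r1:3,r2:7,r3:Add1,r4:Add2
c6: CDB Add2=-4; issue ADD r3<-Add2 | r0:Mul1,r1:3,r2:7,r3:Add2,r4:-4
c7: CDB Mul1=-18; issue MUL r1<-Mul1 | r0:-18,r1:Mul1,r2:7,r3:Add2,r4:-4
c8: issue MUL r2<-Mul2 | r0:-18,r1:Mul1,r2:Mul2,r3:Add2,r4:-4
c9: CDB Add1=12; issue SUB r4<-Add1 | r0:-18,r1:Mul1,r2:Mul2,r3:Add2,r4:Add1
c10: stall | r0:-18,r1:Mul1,r2:Mul2,r3:Add2,r4:Add1
c11: CDB Add2=19; issue ADD r2<-Add2 | r0:-18,r1:Mul1,r2:Add2,r3:19,r4:Add1
c12: CDB Mul1=324; stall | r0:-18,r1:324,r2:Add2,r3:19,r4:Add1
c13: CDB Add1=-23; issue SUB r1<-Add1 | r0:-18,r1:Add1,r2:Add2,r3:19,r4:-23
c14: CDB Add2=306 | r0:-18,r1:Add1,r2:306,r3:19,r4:-23
c15: CDB Add1=37 | r0:-18,r1:37,r2:306,r3:19,r4:-23
c16: CDB Mul2=6156 | r0:-18,r1:37,r2:306,r3:19,r4:-23

STATUS = VALUE 19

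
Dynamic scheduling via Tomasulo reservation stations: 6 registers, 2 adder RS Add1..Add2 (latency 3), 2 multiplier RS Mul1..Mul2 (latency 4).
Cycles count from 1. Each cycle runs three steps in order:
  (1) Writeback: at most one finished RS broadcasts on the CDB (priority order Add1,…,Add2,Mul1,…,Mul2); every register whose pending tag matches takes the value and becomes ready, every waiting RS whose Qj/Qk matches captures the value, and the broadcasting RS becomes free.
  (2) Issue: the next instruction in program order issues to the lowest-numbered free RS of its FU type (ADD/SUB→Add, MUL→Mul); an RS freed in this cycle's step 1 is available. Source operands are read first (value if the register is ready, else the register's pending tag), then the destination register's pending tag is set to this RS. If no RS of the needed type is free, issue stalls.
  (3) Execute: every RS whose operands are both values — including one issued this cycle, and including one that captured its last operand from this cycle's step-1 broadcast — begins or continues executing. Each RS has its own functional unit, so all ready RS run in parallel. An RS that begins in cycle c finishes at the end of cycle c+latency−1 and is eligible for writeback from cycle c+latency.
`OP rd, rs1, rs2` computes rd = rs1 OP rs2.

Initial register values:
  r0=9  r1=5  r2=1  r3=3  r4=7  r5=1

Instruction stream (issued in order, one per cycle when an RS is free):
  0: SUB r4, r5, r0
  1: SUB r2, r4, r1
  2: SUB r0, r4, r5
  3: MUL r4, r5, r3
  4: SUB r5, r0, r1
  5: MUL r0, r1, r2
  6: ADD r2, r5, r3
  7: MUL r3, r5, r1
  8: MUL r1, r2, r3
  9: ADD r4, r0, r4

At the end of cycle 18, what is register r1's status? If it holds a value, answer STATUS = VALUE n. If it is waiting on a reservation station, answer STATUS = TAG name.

c1: issue SUB r4<-Add1 | r0:9,r1:5,r2:1,r3:3,r4:Add1,r5:1
c2: issue SUB r2<-Add2 | r0:9,r1:5,r2:Add2,r3:3,r4:Add1,r5:1
c3: stall | r0:9,r1:5,r2:Add2,r3:3,r4:Add1,r5:1
c4: CDB Add1=-8; issue SUB r0<-Add1 | r0:Add1,r1:5,r2:Add2,r3:3,r4:-8,r5:1
c5: issue MUL r4<-Mul1 | r0:Add1,r1:5,r2:Add2,r3:3,r4:Mul1,r5:1
c6: stall | r0:Add1,r1:5,r2:Add2,r3:3,r4:Mul1,r5:1
c7: CDB Add1=-9; issue SUB r5<-Add1 | r0:-9,r1:5,r2:Add2,r3:3,r4:Mul1,r5:Add1
c8: CDB Add2=-13; issue MUL r0<-Mul2 | r0:Mul2,r1:5,r2:-13,r3:3,r4:Mul1,r5:Add1
c9: CDB Mul1=3; issue ADD r2<-Add2 | r0:Mul2,r1:5,r2:Add2,r3:3,r4:3,r5:Add1
c10: CDB Add1=-14; issue MUL r3<-Mul1 | r0:Mul2,r1:5,r2:Add2,r3:Mul1,r4:3,r5:-14
c11: stall | r0:Mul2,r1:5,r2:Add2,r3:Mul1,r4:3,r5:-14
c12: CDB Mul2=-65; issue MUL r1<-Mul2 | r0:-65,r1:Mul2,r2:Add2,r3:Mul1,r4:3,r5:-14
c13: CDB Add2=-11; issue ADD r4<-Add1 | r0:-65,r1:Mul2,r2:-11,r3:Mul1,r4:Add1,r5:-14
c14: CDB Mul1=-70 | r0:-65,r1:Mul2,r2:-11,r3:-70,r4:Add1,r5:-14
c15: - | r0:-65,r1:Mul2,r2:-11,r3:-70,r4:Add1,r5:-14
c16: CDB Add1=-62 | r0:-65,r1:Mul2,r2:-11,r3:-70,r4:-62,r5:-14
c17: - | r0:-65,r1:Mul2,r2:-11,r3:-70,r4:-62,r5:-14
c18: CDB Mul2=770 | r0:-65,r1:770,r2:-11,r3:-70,r4:-62,r5:-14

STATUS = VALUE 770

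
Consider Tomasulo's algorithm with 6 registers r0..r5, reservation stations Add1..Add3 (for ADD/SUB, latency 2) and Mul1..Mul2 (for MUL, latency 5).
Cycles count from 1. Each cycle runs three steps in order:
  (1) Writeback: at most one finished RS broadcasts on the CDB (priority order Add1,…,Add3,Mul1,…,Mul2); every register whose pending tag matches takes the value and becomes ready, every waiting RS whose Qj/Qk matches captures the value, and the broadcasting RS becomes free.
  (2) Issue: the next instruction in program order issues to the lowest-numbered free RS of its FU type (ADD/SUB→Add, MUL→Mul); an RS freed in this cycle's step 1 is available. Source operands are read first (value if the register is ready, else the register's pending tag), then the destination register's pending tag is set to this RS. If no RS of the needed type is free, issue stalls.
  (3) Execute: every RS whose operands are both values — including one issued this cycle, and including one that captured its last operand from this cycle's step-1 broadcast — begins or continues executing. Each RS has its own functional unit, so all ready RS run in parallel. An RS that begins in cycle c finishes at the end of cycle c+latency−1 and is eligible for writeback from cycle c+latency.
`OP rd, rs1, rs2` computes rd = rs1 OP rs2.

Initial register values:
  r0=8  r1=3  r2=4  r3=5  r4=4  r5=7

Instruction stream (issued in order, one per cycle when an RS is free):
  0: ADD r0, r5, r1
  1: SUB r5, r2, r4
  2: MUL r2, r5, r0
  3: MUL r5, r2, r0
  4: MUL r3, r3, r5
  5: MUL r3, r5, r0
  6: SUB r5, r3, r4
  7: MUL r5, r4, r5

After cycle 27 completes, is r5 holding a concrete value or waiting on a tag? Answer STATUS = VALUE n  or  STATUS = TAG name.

  c1: issue ADD r0<-Add1  regs: r0:Add1,r1:3,r2:4,r3:5,r4:4,r5:7
  c2: issue SUB r5<-Add2  regs: r0:Add1,r1:3,r2:4,r3:5,r4:4,r5:Add2
  c3: CDB Add1=10; issue MUL r2<-Mul1  regs: r0:10,r1:3,r2:Mul1,r3:5,r4:4,r5:Add2
  c4: CDB Add2=0; issue MUL r5<-Mul2  regs: r0:10,r1:3,r2:Mul1,r3:5,r4:4,r5:Mul2
  c5: stall  regs: r0:10,r1:3,r2:Mul1,r3:5,r4:4,r5:Mul2
  c6: stall  regs: r0:10,r1:3,r2:Mul1,r3:5,r4:4,r5:Mul2
  c7: stall  regs: r0:10,r1:3,r2:Mul1,r3:5,r4:4,r5:Mul2
  c8: stall  regs: r0:10,r1:3,r2:Mul1,r3:5,r4:4,r5:Mul2
  c9: CDB Mul1=0; issue MUL r3<-Mul1  regs: r0:10,r1:3,r2:0,r3:Mul1,r4:4,r5:Mul2
  c10: stall  regs: r0:10,r1:3,r2:0,r3:Mul1,r4:4,r5:Mul2
  c11: stall  regs: r0:10,r1:3,r2:0,r3:Mul1,r4:4,r5:Mul2
  c12: stall  regs: r0:10,r1:3,r2:0,r3:Mul1,r4:4,r5:Mul2
  c13: stall  regs: r0:10,r1:3,r2:0,r3:Mul1,r4:4,r5:Mul2
  c14: CDB Mul2=0; issue MUL r3<-Mul2  regs: r0:10,r1:3,r2:0,r3:Mul2,r4:4,r5:0
  c15: issue SUB r5<-Add1  regs: r0:10,r1:3,r2:0,r3:Mul2,r4:4,r5:Add1
  c16: stall  regs: r0:10,r1:3,r2:0,r3:Mul2,r4:4,r5:Add1
  c17: stall  regs: r0:10,r1:3,r2:0,r3:Mul2,r4:4,r5:Add1
  c18: stall  regs: r0:10,r1:3,r2:0,r3:Mul2,r4:4,r5:Add1
  c19: CDB Mul1=0; issue MUL r5<-Mul1  regs: r0:10,r1:3,r2:0,r3:Mul2,r4:4,r5:Mul1
  c20: CDB Mul2=0  regs: r0:10,r1:3,r2:0,r3:0,r4:4,r5:Mul1
  c21: -  regs: r0:10,r1:3,r2:0,r3:0,r4:4,r5:Mul1
  c22: CDB Add1=-4  regs: r0:10,r1:3,r2:0,r3:0,r4:4,r5:Mul1
  c23: -  regs: r0:10,r1:3,r2:0,r3:0,r4:4,r5:Mul1
  c24: -  regs: r0:10,r1:3,r2:0,r3:0,r4:4,r5:Mul1
  c25: -  regs: r0:10,r1:3,r2:0,r3:0,r4:4,r5:Mul1
  c26: -  regs: r0:10,r1:3,r2:0,r3:0,r4:4,r5:Mul1
  c27: CDB Mul1=-16  regs: r0:10,r1:3,r2:0,r3:0,r4:4,r5:-16

STATUS = VALUE -16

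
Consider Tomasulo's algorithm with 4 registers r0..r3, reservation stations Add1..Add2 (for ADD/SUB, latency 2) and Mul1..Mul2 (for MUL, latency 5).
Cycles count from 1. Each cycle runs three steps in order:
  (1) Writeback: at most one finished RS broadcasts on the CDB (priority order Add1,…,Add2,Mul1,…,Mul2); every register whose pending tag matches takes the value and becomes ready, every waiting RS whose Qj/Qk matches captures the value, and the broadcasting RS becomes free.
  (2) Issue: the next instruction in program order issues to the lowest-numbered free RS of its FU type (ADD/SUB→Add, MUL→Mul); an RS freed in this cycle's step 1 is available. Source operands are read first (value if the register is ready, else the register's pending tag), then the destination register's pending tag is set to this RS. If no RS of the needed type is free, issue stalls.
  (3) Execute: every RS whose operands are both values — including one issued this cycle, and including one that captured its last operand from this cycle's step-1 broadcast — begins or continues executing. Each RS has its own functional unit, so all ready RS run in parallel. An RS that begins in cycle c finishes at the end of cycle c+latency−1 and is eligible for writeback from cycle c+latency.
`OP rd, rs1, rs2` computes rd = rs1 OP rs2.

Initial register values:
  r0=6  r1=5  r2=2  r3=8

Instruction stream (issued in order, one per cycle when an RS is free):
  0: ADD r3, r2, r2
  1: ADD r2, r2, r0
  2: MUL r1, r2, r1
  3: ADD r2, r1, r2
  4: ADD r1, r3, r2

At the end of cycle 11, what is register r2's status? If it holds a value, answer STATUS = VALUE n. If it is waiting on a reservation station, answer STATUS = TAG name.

STATUS = VALUE 48

c1: issue ADD r3<-Add1 | r0:6,r1:5,r2:2,r3:Add1
c2: issue ADD r2<-Add2 | r0:6,r1:5,r2:Add2,r3:Add1
c3: CDB Add1=4; issue MUL r1<-Mul1 | r0:6,r1:Mul1,r2:Add2,r3:4
c4: CDB Add2=8; issue ADD r2<-Add1 | r0:6,r1:Mul1,r2:Add1,r3:4
c5: issue ADD r1<-Add2 | r0:6,r1:Add2,r2:Add1,r3:4
c6: - | r0:6,r1:Add2,r2:Add1,r3:4
c7: - | r0:6,r1:Add2,r2:Add1,r3:4
c8: - | r0:6,r1:Add2,r2:Add1,r3:4
c9: CDB Mul1=40 | r0:6,r1:Add2,r2:Add1,r3:4
c10: - | r0:6,r1:Add2,r2:Add1,r3:4
c11: CDB Add1=48 | r0:6,r1:Add2,r2:48,r3:4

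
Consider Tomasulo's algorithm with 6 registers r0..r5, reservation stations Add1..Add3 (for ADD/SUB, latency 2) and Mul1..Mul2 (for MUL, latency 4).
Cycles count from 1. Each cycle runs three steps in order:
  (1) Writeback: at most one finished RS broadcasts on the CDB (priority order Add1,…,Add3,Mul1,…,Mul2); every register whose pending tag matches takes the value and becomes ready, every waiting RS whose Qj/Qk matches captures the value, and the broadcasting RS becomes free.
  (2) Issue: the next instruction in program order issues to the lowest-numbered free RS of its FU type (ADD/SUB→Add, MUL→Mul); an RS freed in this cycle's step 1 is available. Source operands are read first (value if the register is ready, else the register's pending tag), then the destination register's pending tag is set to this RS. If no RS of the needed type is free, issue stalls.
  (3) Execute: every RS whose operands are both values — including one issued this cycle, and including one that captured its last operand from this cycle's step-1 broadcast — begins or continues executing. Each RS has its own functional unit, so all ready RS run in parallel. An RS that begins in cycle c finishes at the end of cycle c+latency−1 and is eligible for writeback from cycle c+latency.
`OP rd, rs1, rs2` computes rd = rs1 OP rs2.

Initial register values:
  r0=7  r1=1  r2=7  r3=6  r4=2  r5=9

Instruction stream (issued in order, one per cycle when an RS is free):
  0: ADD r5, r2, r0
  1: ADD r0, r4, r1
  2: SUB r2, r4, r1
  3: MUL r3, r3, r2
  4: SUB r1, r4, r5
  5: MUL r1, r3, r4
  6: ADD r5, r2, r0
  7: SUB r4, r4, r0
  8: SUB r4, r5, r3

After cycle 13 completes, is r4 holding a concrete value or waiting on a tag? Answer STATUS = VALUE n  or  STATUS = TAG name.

STATUS = VALUE -2

  c1: issue ADD r5<-Add1  regs: r0:7,r1:1,r2:7,r3:6,r4:2,r5:Add1
  c2: issue ADD r0<-Add2  regs: r0:Add2,r1:1,r2:7,r3:6,r4:2,r5:Add1
  c3: CDB Add1=14; issue SUB r2<-Add1  regs: r0:Add2,r1:1,r2:Add1,r3:6,r4:2,r5:14
  c4: CDB Add2=3; issue MUL r3<-Mul1  regs: r0:3,r1:1,r2:Add1,r3:Mul1,r4:2,r5:14
  c5: CDB Add1=1; issue SUB r1<-Add1  regs: r0:3,r1:Add1,r2:1,r3:Mul1,r4:2,r5:14
  c6: issue MUL r1<-Mul2  regs: r0:3,r1:Mul2,r2:1,r3:Mul1,r4:2,r5:14
  c7: CDB Add1=-12; issue ADD r5<-Add1  regs: r0:3,r1:Mul2,r2:1,r3:Mul1,r4:2,r5:Add1
  c8: issue SUB r4<-Add2  regs: r0:3,r1:Mul2,r2:1,r3:Mul1,r4:Add2,r5:Add1
  c9: CDB Add1=4; issue SUB r4<-Add1  regs: r0:3,r1:Mul2,r2:1,r3:Mul1,r4:Add1,r5:4
  c10: CDB Add2=-1  regs: r0:3,r1:Mul2,r2:1,r3:Mul1,r4:Add1,r5:4
  c11: CDB Mul1=6  regs: r0:3,r1:Mul2,r2:1,r3:6,r4:Add1,r5:4
  c12: -  regs: r0:3,r1:Mul2,r2:1,r3:6,r4:Add1,r5:4
  c13: CDB Add1=-2  regs: r0:3,r1:Mul2,r2:1,r3:6,r4:-2,r5:4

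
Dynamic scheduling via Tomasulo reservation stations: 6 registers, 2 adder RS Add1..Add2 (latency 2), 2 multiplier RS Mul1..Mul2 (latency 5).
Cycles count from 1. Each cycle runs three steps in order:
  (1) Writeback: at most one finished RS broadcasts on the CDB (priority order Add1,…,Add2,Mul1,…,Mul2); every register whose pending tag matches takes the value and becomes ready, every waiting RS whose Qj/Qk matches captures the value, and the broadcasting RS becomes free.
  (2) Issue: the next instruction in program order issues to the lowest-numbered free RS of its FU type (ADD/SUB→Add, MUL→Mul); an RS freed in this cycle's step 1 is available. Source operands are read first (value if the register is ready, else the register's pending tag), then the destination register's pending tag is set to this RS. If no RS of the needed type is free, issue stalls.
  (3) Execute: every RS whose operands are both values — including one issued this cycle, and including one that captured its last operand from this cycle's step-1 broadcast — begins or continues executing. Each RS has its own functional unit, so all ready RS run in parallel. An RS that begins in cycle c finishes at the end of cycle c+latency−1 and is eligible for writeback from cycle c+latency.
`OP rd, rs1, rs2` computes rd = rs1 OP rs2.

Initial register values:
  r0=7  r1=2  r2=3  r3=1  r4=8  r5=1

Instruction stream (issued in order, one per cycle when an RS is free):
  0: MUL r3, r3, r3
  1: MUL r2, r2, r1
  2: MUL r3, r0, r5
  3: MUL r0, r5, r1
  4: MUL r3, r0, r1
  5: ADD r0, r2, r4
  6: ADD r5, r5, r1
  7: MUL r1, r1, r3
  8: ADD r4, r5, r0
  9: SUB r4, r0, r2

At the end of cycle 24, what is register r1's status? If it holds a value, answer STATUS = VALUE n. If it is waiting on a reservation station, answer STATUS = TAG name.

cycle 1: issue MUL r3<-Mul1 // r0:7,r1:2,r2:3,r3:Mul1,r4:8,r5:1
cycle 2: issue MUL r2<-Mul2 // r0:7,r1:2,r2:Mul2,r3:Mul1,r4:8,r5:1
cycle 3: stall // r0:7,r1:2,r2:Mul2,r3:Mul1,r4:8,r5:1
cycle 4: stall // r0:7,r1:2,r2:Mul2,r3:Mul1,r4:8,r5:1
cycle 5: stall // r0:7,r1:2,r2:Mul2,r3:Mul1,r4:8,r5:1
cycle 6: CDB Mul1=1; issue MUL r3<-Mul1 // r0:7,r1:2,r2:Mul2,r3:Mul1,r4:8,r5:1
cycle 7: CDB Mul2=6; issue MUL r0<-Mul2 // r0:Mul2,r1:2,r2:6,r3:Mul1,r4:8,r5:1
cycle 8: stall // r0:Mul2,r1:2,r2:6,r3:Mul1,r4:8,r5:1
cycle 9: stall // r0:Mul2,r1:2,r2:6,r3:Mul1,r4:8,r5:1
cycle 10: stall // r0:Mul2,r1:2,r2:6,r3:Mul1,r4:8,r5:1
cycle 11: CDB Mul1=7; issue MUL r3<-Mul1 // r0:Mul2,r1:2,r2:6,r3:Mul1,r4:8,r5:1
cycle 12: CDB Mul2=2; issue ADD r0<-Add1 // r0:Add1,r1:2,r2:6,r3:Mul1,r4:8,r5:1
cycle 13: issue ADD r5<-Add2 // r0:Add1,r1:2,r2:6,r3:Mul1,r4:8,r5:Add2
cycle 14: CDB Add1=14; issue MUL r1<-Mul2 // r0:14,r1:Mul2,r2:6,r3:Mul1,r4:8,r5:Add2
cycle 15: CDB Add2=3; issue ADD r4<-Add1 // r0:14,r1:Mul2,r2:6,r3:Mul1,r4:Add1,r5:3
cycle 16: issue SUB r4<-Add2 // r0:14,r1:Mul2,r2:6,r3:Mul1,r4:Add2,r5:3
cycle 17: CDB Add1=17 // r0:14,r1:Mul2,r2:6,r3:Mul1,r4:Add2,r5:3
cycle 18: CDB Add2=8 // r0:14,r1:Mul2,r2:6,r3:Mul1,r4:8,r5:3
cycle 19: CDB Mul1=4 // r0:14,r1:Mul2,r2:6,r3:4,r4:8,r5:3
cycle 20: - // r0:14,r1:Mul2,r2:6,r3:4,r4:8,r5:3
cycle 21: - // r0:14,r1:Mul2,r2:6,r3:4,r4:8,r5:3
cycle 22: - // r0:14,r1:Mul2,r2:6,r3:4,r4:8,r5:3
cycle 23: - // r0:14,r1:Mul2,r2:6,r3:4,r4:8,r5:3
cycle 24: CDB Mul2=8 // r0:14,r1:8,r2:6,r3:4,r4:8,r5:3

STATUS = VALUE 8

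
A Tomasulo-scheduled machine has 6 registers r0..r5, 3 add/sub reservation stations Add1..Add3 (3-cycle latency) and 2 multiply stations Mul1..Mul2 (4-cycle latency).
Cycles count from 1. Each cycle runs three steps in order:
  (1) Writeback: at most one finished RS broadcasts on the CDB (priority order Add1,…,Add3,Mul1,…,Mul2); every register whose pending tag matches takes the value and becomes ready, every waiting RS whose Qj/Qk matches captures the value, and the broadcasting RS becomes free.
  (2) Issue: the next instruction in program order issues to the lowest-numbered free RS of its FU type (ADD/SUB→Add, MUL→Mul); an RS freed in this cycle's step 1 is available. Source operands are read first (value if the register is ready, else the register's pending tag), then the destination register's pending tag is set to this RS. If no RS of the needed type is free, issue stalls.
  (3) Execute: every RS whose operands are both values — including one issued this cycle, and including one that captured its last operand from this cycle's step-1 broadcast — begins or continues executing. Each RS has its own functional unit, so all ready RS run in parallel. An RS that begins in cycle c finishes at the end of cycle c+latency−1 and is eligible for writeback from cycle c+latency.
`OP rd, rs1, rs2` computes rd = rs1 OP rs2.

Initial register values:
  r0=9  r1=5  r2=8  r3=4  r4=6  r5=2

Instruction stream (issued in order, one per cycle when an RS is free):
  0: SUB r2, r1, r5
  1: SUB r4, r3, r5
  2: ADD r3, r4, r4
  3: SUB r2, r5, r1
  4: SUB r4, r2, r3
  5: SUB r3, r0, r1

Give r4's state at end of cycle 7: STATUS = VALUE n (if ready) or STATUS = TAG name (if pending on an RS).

  c1: issue SUB r2<-Add1  regs: r0:9,r1:5,r2:Add1,r3:4,r4:6,r5:2
  c2: issue SUB r4<-Add2  regs: r0:9,r1:5,r2:Add1,r3:4,r4:Add2,r5:2
  c3: issue ADD r3<-Add3  regs: r0:9,r1:5,r2:Add1,r3:Add3,r4:Add2,r5:2
  c4: CDB Add1=3; issue SUB r2<-Add1  regs: r0:9,r1:5,r2:Add1,r3:Add3,r4:Add2,r5:2
  c5: CDB Add2=2; issue SUB r4<-Add2  regs: r0:9,r1:5,r2:Add1,r3:Add3,r4:Add2,r5:2
  c6: stall  regs: r0:9,r1:5,r2:Add1,r3:Add3,r4:Add2,r5:2
  c7: CDB Add1=-3; issue SUB r3<-Add1  regs: r0:9,r1:5,r2:-3,r3:Add1,r4:Add2,r5:2

STATUS = TAG Add2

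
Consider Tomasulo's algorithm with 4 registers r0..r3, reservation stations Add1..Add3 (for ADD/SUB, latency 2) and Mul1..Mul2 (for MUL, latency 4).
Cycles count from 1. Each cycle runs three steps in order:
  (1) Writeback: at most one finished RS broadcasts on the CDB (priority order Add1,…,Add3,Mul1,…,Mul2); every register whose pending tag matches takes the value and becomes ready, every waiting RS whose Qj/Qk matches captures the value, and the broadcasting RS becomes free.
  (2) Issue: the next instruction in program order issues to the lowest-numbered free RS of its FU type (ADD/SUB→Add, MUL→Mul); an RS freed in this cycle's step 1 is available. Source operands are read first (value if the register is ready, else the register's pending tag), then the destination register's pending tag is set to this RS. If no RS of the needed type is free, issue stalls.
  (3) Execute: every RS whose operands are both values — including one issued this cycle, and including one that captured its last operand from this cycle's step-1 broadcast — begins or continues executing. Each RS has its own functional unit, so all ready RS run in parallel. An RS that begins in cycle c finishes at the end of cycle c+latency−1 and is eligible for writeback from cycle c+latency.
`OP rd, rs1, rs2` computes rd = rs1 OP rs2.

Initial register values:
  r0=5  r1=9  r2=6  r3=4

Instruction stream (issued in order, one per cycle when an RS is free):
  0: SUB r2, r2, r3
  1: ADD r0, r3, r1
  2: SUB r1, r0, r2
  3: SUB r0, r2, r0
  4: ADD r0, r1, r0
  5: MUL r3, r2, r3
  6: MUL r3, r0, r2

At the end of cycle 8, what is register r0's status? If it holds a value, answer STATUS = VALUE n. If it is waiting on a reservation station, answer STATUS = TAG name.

STATUS = TAG Add3

  c1: issue SUB r2<-Add1  regs: r0:5,r1:9,r2:Add1,r3:4
  c2: issue ADD r0<-Add2  regs: r0:Add2,r1:9,r2:Add1,r3:4
  c3: CDB Add1=2; issue SUB r1<-Add1  regs: r0:Add2,r1:Add1,r2:2,r3:4
  c4: CDB Add2=13; issue SUB r0<-Add2  regs: r0:Add2,r1:Add1,r2:2,r3:4
  c5: issue ADD r0<-Add3  regs: r0:Add3,r1:Add1,r2:2,r3:4
  c6: CDB Add1=11; issue MUL r3<-Mul1  regs: r0:Add3,r1:11,r2:2,r3:Mul1
  c7: CDB Add2=-11; issue MUL r3<-Mul2  regs: r0:Add3,r1:11,r2:2,r3:Mul2
  c8: -  regs: r0:Add3,r1:11,r2:2,r3:Mul2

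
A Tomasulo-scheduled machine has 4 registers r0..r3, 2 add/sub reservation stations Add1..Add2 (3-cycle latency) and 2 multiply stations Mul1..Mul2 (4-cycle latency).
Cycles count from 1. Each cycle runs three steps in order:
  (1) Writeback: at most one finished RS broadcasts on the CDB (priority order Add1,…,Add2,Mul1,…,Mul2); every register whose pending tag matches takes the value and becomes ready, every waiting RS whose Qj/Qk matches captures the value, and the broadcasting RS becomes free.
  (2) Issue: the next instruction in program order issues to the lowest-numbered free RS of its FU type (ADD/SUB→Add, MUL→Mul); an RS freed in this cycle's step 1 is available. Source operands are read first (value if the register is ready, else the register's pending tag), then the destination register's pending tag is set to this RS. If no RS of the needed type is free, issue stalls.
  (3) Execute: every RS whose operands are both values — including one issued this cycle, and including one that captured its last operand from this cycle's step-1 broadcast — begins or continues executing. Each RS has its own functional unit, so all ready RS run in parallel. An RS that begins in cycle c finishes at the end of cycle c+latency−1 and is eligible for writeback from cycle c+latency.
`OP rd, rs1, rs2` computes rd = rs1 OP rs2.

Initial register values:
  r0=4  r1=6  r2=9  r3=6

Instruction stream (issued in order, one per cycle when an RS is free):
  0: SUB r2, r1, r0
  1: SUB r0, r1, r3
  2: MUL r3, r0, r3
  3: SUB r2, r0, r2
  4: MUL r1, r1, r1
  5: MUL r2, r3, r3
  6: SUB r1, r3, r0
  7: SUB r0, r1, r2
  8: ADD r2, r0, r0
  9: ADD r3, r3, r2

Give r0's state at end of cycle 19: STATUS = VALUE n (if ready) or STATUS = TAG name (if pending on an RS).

cycle 1: issue SUB r2<-Add1 // r0:4,r1:6,r2:Add1,r3:6
cycle 2: issue SUB r0<-Add2 // r0:Add2,r1:6,r2:Add1,r3:6
cycle 3: issue MUL r3<-Mul1 // r0:Add2,r1:6,r2:Add1,r3:Mul1
cycle 4: CDB Add1=2; issue SUB r2<-Add1 // r0:Add2,r1:6,r2:Add1,r3:Mul1
cycle 5: CDB Add2=0; issue MUL r1<-Mul2 // r0:0,r1:Mul2,r2:Add1,r3:Mul1
cycle 6: stall // r0:0,r1:Mul2,r2:Add1,r3:Mul1
cycle 7: stall // r0:0,r1:Mul2,r2:Add1,r3:Mul1
cycle 8: CDB Add1=-2; stall // r0:0,r1:Mul2,r2:-2,r3:Mul1
cycle 9: CDB Mul1=0; issue MUL r2<-Mul1 // r0:0,r1:Mul2,r2:Mul1,r3:0
cycle 10: CDB Mul2=36; issue SUB r1<-Add1 // r0:0,r1:Add1,r2:Mul1,r3:0
cycle 11: issue SUB r0<-Add2 // r0:Add2,r1:Add1,r2:Mul1,r3:0
cycle 12: stall // r0:Add2,r1:Add1,r2:Mul1,r3:0
cycle 13: CDB Add1=0; issue ADD r2<-Add1 // r0:Add2,r1:0,r2:Add1,r3:0
cycle 14: CDB Mul1=0; stall // r0:Add2,r1:0,r2:Add1,r3:0
cycle 15: stall // r0:Add2,r1:0,r2:Add1,r3:0
cycle 16: stall // r0:Add2,r1:0,r2:Add1,r3:0
cycle 17: CDB Add2=0; issue ADD r3<-Add2 // r0:0,r1:0,r2:Add1,r3:Add2
cycle 18: - // r0:0,r1:0,r2:Add1,r3:Add2
cycle 19: - // r0:0,r1:0,r2:Add1,r3:Add2

STATUS = VALUE 0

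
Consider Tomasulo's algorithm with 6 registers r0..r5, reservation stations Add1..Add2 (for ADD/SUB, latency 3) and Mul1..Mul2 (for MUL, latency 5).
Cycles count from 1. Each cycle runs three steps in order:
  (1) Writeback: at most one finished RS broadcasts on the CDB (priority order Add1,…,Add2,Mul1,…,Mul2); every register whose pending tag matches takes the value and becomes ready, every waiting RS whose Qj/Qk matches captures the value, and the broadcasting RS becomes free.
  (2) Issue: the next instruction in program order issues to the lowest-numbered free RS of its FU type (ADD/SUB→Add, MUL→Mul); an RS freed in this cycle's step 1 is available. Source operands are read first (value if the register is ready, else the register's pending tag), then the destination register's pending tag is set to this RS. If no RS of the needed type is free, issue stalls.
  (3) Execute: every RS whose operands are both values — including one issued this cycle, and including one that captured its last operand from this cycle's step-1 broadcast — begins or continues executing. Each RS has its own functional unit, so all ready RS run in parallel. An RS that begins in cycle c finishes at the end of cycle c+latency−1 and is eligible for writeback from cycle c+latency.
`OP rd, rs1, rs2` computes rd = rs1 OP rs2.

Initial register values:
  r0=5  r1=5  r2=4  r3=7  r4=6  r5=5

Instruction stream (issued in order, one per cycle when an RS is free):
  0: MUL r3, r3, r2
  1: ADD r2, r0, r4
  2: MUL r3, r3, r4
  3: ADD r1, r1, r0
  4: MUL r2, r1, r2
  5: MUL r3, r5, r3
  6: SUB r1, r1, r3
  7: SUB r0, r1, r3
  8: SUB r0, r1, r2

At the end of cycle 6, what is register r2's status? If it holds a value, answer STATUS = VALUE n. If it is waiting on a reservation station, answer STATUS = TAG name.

STATUS = TAG Mul1

  c1: issue MUL r3<-Mul1  regs: r0:5,r1:5,r2:4,r3:Mul1,r4:6,r5:5
  c2: issue ADD r2<-Add1  regs: r0:5,r1:5,r2:Add1,r3:Mul1,r4:6,r5:5
  c3: issue MUL r3<-Mul2  regs: r0:5,r1:5,r2:Add1,r3:Mul2,r4:6,r5:5
  c4: issue ADD r1<-Add2  regs: r0:5,r1:Add2,r2:Add1,r3:Mul2,r4:6,r5:5
  c5: CDB Add1=11; stall  regs: r0:5,r1:Add2,r2:11,r3:Mul2,r4:6,r5:5
  c6: CDB Mul1=28; issue MUL r2<-Mul1  regs: r0:5,r1:Add2,r2:Mul1,r3:Mul2,r4:6,r5:5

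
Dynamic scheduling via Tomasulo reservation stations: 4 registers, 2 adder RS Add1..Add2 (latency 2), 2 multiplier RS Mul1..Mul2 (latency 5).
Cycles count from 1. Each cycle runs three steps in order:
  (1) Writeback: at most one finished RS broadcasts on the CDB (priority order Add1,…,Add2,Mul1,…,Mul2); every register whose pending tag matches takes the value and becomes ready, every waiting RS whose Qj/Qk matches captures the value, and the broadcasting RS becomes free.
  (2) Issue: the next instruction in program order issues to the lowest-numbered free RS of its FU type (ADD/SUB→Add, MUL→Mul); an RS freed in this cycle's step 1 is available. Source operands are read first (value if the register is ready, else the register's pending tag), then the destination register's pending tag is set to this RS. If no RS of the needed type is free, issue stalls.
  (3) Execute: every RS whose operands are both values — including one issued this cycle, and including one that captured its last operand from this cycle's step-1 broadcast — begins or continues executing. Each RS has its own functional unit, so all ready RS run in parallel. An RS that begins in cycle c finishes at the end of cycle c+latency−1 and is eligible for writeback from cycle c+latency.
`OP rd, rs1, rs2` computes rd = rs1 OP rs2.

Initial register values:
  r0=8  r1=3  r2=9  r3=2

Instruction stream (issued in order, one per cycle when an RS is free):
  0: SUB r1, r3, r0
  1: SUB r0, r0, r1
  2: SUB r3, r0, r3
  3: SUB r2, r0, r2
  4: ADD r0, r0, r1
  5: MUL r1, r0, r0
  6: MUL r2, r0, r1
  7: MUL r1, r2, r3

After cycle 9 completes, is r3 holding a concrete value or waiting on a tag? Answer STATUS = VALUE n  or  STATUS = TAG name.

STATUS = VALUE 12

cycle 1: issue SUB r1<-Add1 // r0:8,r1:Add1,r2:9,r3:2
cycle 2: issue SUB r0<-Add2 // r0:Add2,r1:Add1,r2:9,r3:2
cycle 3: CDB Add1=-6; issue SUB r3<-Add1 // r0:Add2,r1:-6,r2:9,r3:Add1
cycle 4: stall // r0:Add2,r1:-6,r2:9,r3:Add1
cycle 5: CDB Add2=14; issue SUB r2<-Add2 // r0:14,r1:-6,r2:Add2,r3:Add1
cycle 6: stall // r0:14,r1:-6,r2:Add2,r3:Add1
cycle 7: CDB Add1=12; issue ADD r0<-Add1 // r0:Add1,r1:-6,r2:Add2,r3:12
cycle 8: CDB Add2=5; issue MUL r1<-Mul1 // r0:Add1,r1:Mul1,r2:5,r3:12
cycle 9: CDB Add1=8; issue MUL r2<-Mul2 // r0:8,r1:Mul1,r2:Mul2,r3:12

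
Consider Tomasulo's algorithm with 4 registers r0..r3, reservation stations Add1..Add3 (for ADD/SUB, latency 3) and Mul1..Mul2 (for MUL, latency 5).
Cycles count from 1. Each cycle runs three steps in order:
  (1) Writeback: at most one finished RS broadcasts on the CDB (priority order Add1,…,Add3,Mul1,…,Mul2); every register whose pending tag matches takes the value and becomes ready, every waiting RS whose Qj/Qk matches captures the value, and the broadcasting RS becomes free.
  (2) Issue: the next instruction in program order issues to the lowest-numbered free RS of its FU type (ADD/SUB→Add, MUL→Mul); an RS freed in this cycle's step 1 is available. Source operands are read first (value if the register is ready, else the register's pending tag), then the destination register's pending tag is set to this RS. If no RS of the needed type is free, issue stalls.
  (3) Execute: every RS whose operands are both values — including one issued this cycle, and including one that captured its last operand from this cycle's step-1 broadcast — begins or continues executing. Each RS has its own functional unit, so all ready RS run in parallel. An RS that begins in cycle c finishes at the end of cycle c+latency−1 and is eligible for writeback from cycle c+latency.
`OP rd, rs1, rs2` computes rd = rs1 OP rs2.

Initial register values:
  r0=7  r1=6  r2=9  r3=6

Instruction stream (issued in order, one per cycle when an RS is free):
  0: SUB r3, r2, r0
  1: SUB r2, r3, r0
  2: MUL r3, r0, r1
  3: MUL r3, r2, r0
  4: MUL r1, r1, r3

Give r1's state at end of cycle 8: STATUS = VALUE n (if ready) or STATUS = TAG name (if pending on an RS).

STATUS = TAG Mul1

  c1: issue SUB r3<-Add1  regs: r0:7,r1:6,r2:9,r3:Add1
  c2: issue SUB r2<-Add2  regs: r0:7,r1:6,r2:Add2,r3:Add1
  c3: issue MUL r3<-Mul1  regs: r0:7,r1:6,r2:Add2,r3:Mul1
  c4: CDB Add1=2; issue MUL r3<-Mul2  regs: r0:7,r1:6,r2:Add2,r3:Mul2
  c5: stall  regs: r0:7,r1:6,r2:Add2,r3:Mul2
  c6: stall  regs: r0:7,r1:6,r2:Add2,r3:Mul2
  c7: CDB Add2=-5; stall  regs: r0:7,r1:6,r2:-5,r3:Mul2
  c8: CDB Mul1=42; issue MUL r1<-Mul1  regs: r0:7,r1:Mul1,r2:-5,r3:Mul2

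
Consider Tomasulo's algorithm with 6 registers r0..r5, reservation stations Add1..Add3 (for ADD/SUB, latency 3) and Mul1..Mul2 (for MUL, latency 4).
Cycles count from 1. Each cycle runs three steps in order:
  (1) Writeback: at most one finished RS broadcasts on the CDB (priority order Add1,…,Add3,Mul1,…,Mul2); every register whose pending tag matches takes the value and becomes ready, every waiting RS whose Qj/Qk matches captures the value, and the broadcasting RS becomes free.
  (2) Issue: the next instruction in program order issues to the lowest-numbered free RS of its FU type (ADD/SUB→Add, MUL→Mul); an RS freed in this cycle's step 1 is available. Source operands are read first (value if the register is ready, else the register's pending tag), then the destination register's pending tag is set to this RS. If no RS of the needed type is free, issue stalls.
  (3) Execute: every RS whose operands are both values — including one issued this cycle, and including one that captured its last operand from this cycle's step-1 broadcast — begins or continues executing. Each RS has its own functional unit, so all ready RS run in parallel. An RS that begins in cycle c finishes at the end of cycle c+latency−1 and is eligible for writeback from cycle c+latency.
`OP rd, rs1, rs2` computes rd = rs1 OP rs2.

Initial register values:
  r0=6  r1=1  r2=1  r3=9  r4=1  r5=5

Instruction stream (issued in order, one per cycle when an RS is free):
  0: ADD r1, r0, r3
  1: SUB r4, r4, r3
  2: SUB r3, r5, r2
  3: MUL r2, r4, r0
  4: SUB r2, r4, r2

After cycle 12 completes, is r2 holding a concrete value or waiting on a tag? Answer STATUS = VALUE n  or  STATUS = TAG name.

  c1: issue ADD r1<-Add1  regs: r0:6,r1:Add1,r2:1,r3:9,r4:1,r5:5
  c2: issue SUB r4<-Add2  regs: r0:6,r1:Add1,r2:1,r3:9,r4:Add2,r5:5
  c3: issue SUB r3<-Add3  regs: r0:6,r1:Add1,r2:1,r3:Add3,r4:Add2,r5:5
  c4: CDB Add1=15; issue MUL r2<-Mul1  regs: r0:6,r1:15,r2:Mul1,r3:Add3,r4:Add2,r5:5
  c5: CDB Add2=-8; issue SUB r2<-Add1  regs: r0:6,r1:15,r2:Add1,r3:Add3,r4:-8,r5:5
  c6: CDB Add3=4  regs: r0:6,r1:15,r2:Add1,r3:4,r4:-8,r5:5
  c7: -  regs: r0:6,r1:15,r2:Add1,r3:4,r4:-8,r5:5
  c8: -  regs: r0:6,r1:15,r2:Add1,r3:4,r4:-8,r5:5
  c9: CDB Mul1=-48  regs: r0:6,r1:15,r2:Add1,r3:4,r4:-8,r5:5
  c10: -  regs: r0:6,r1:15,r2:Add1,r3:4,r4:-8,r5:5
  c11: -  regs: r0:6,r1:15,r2:Add1,r3:4,r4:-8,r5:5
  c12: CDB Add1=40  regs: r0:6,r1:15,r2:40,r3:4,r4:-8,r5:5

STATUS = VALUE 40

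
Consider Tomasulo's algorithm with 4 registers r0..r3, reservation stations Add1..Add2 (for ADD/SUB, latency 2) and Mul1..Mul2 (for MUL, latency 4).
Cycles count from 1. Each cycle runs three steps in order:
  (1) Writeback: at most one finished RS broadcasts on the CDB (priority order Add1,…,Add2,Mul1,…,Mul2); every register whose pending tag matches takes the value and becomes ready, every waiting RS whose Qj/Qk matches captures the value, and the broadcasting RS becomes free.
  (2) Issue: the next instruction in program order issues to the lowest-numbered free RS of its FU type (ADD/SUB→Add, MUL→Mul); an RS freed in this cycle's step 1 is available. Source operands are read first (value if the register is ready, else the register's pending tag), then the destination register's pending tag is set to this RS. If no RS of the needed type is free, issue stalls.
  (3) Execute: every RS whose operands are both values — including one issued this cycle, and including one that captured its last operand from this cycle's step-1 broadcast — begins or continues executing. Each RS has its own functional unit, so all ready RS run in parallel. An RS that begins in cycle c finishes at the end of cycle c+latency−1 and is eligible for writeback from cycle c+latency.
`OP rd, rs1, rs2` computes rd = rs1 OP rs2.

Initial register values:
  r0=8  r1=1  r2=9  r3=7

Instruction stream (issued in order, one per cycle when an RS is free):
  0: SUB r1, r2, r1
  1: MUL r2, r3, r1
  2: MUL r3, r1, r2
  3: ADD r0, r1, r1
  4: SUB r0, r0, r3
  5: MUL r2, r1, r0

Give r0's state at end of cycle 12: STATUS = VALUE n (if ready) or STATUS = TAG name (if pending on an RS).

STATUS = TAG Add2

c1: issue SUB r1<-Add1 | r0:8,r1:Add1,r2:9,r3:7
c2: issue MUL r2<-Mul1 | r0:8,r1:Add1,r2:Mul1,r3:7
c3: CDB Add1=8; issue MUL r3<-Mul2 | r0:8,r1:8,r2:Mul1,r3:Mul2
c4: issue ADD r0<-Add1 | r0:Add1,r1:8,r2:Mul1,r3:Mul2
c5: issue SUB r0<-Add2 | r0:Add2,r1:8,r2:Mul1,r3:Mul2
c6: CDB Add1=16; stall | r0:Add2,r1:8,r2:Mul1,r3:Mul2
c7: CDB Mul1=56; issue MUL r2<-Mul1 | r0:Add2,r1:8,r2:Mul1,r3:Mul2
c8: - | r0:Add2,r1:8,r2:Mul1,r3:Mul2
c9: - | r0:Add2,r1:8,r2:Mul1,r3:Mul2
c10: - | r0:Add2,r1:8,r2:Mul1,r3:Mul2
c11: CDB Mul2=448 | r0:Add2,r1:8,r2:Mul1,r3:448
c12: - | r0:Add2,r1:8,r2:Mul1,r3:448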